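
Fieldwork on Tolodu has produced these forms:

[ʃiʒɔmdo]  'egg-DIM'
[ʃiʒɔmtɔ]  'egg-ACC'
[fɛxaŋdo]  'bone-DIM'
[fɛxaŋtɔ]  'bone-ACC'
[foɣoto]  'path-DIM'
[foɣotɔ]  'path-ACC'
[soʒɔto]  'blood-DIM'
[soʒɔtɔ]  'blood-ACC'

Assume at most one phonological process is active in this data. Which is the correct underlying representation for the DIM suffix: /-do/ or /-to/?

The DIM suffix surfaces as [-do] and [-to], depending on the final segment of the stem.
The ACC suffix, which begins with [t], is invariant after every stem; so [t] is not altered by any rule here.
The DIM suffix is therefore /-do/ underlyingly, with post-vocalic devoicing: voiced stops become voiceless after a vowel.

/-do/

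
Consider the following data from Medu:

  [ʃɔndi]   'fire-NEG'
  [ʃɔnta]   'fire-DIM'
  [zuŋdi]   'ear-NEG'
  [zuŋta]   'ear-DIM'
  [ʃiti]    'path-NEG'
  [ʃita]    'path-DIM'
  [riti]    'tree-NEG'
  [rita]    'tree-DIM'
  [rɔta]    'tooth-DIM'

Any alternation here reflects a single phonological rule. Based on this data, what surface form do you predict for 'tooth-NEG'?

[rɔti]

The NEG morpheme has two allomorphs, [-di] and [-ti].
By contrast the DIM suffix keeps its initial [t] throughout — that segment must be underlying.
So the underlying form is /-di/, and voiced stops become voiceless after a vowel.
After 'tooth', which ends in a vowel, the suffix surfaces as [-ti], giving [rɔti].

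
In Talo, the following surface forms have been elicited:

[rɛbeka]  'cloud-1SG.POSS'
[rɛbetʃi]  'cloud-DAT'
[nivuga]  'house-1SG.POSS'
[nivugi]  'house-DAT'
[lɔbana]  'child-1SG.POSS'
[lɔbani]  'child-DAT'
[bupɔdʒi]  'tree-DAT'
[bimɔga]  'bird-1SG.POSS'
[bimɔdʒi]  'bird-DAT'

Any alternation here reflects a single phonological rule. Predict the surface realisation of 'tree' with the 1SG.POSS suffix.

[bupɔga]

'bird' shows [g] ~ [dʒ] at the end of the stem ([bimɔga] vs [bimɔdʒi]).
Compare 'house', with invariant [g] in [nivuga] and [nivugi]: an analysis with underlying /g/ and a rule producing [dʒ] before the DAT suffix would wrongly predict alternation here too.
The alternation reflects depalatalization: palato-alveolar /tʃ/ and /dʒ/ become [k] and [g] when no front vowel follows. /dʒ/ is underlying.
The one attested form of 'tree', [bupɔdʒi], shows underlying /bupɔdʒ/. Applying the same rule when no front vowel follows gives [bupɔga].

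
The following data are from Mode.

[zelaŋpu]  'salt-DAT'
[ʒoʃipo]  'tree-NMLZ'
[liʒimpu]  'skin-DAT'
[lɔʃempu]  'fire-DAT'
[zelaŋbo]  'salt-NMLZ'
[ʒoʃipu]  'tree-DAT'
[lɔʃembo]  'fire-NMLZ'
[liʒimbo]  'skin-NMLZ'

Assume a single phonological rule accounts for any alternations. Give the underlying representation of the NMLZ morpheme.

The NMLZ suffix surfaces as [-bo] and [-po], depending on the final segment of the stem.
By contrast the DAT suffix keeps its initial [p] throughout — that segment must be underlying.
So the underlying form is /-bo/, and voiced stops become voiceless after a vowel.

/-bo/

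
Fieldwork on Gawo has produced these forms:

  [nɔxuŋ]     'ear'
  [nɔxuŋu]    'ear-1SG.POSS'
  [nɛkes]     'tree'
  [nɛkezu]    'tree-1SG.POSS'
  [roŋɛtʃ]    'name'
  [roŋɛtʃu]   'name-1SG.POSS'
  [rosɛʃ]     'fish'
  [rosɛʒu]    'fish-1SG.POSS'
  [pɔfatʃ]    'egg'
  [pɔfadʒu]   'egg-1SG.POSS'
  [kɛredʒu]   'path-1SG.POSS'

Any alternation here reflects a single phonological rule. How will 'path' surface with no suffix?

[kɛretʃ]

'egg' shows [tʃ] ~ [dʒ] at the end of the stem ([pɔfatʃ] vs [pɔfadʒu]).
If /tʃ/ were underlying and a rule turned it into [dʒ] before the 1SG.POSS suffix, 'name' would also alternate; but it has [tʃ] in both [roŋɛtʃ] and [roŋɛtʃu].
The underlying segment must be /dʒ/; voiced obstruents become voiceless word-finally, yielding [tʃ] there.
From [kɛredʒu] the stem 'path' is /kɛredʒ/; word-finally this yields [kɛretʃ].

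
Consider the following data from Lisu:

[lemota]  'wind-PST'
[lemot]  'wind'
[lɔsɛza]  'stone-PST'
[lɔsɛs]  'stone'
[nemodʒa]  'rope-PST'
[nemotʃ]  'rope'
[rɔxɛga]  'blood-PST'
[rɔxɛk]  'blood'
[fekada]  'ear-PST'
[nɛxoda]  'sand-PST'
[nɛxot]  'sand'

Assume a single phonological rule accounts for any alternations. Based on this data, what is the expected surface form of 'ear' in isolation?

[fekat]

'sand' shows [d] ~ [t] at the end of the stem ([nɛxoda] vs [nɛxot]).
But 'wind' keeps [t] in both environments ([lemota], [lemot]), so there is no rule changing /t/ to [d] before the PST suffix.
So /d/ is underlying, and a rule of word-final obstruent devoicing — voiced obstruents become voiceless word-finally — gives [t].
The one attested form of 'ear', [fekada], shows underlying /fekad/. Applying the same rule word-finally gives [fekat].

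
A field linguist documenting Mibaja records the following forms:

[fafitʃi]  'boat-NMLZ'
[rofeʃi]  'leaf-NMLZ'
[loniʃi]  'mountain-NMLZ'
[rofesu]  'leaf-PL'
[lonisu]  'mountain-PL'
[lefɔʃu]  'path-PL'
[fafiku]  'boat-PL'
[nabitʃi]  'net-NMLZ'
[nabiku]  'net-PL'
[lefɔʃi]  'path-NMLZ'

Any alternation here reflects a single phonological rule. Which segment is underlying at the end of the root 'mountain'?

/s/

The stem for 'mountain' ends in [ʃ] in [loniʃi] but [s] in [lonisu].
Compare 'path', with invariant [ʃ] in [lefɔʃi] and [lefɔʃu]: an analysis with underlying /ʃ/ and a rule producing [s] before the PL suffix would wrongly predict alternation here too.
Therefore /s/ is basic and [ʃ] is derived by palatalization before a front vowel (/k/ and /s/ become palato-alveolar [tʃ] and [ʃ] before a front vowel).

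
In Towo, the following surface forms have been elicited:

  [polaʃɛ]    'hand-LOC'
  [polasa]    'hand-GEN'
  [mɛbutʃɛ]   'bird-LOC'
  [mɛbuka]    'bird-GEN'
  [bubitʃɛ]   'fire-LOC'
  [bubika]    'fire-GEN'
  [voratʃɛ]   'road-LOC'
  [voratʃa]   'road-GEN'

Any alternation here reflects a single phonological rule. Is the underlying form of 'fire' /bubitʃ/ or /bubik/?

/bubik/

The root 'fire' surfaces as [bubitʃɛ] and [bubika], with a stem-final [tʃ] ~ [k] alternation.
If /tʃ/ were underlying and a rule turned it into [k] before the GEN suffix, 'road' would also alternate; but it has [tʃ] in both [voratʃɛ] and [voratʃa].
The alternation reflects palatalization before a front vowel: /k/ and /s/ become palato-alveolar [tʃ] and [ʃ] before a front vowel. /k/ is underlying.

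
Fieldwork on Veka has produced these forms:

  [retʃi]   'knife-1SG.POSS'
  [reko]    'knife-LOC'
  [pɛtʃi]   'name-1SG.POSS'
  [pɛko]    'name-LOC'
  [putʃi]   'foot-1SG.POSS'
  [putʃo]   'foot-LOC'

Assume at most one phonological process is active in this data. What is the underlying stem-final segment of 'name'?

The stem for 'name' ends in [tʃ] in [pɛtʃi] but [k] in [pɛko].
The stem 'foot' ([putʃi], [putʃo]) shows [tʃ] unchanged in both environments, so [tʃ] cannot be basic with [k] derived before the LOC suffix.
So /k/ is underlying, and a rule of palatalization before a front vowel — /k/ becomes palato-alveolar [tʃ] before a front vowel — gives [tʃ].

/k/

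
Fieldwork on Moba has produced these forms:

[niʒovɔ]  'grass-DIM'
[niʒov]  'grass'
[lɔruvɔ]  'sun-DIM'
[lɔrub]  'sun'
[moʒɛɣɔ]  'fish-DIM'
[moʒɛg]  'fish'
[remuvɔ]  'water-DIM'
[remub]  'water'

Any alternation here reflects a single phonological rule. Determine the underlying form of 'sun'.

In [lɔruvɔ] and [lɔrub] the final segment of 'sun' alternates: [v] ~ [b].
The stem 'grass' ([niʒovɔ], [niʒov]) shows [v] unchanged in both environments, so [v] cannot be basic with [b] derived in isolation.
Therefore /b/ is basic and [v] is derived by intervocalic spirantization (voiced stops become fricatives between vowels).

/lɔrub/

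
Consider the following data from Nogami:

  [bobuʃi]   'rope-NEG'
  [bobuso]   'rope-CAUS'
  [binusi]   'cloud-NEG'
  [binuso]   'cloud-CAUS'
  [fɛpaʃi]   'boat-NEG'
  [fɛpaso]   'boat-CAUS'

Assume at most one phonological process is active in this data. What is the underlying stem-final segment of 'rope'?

'rope' shows [ʃ] ~ [s] at the end of the stem ([bobuʃi] vs [bobuso]).
If /s/ were underlying and a rule turned it into [ʃ] before the NEG suffix, 'cloud' would also alternate; but it has [s] in both [binusi] and [binuso].
Therefore /ʃ/ is basic and [s] is derived by depalatalization (palato-alveolar /ʃ/ becomes [s] when no front vowel follows).

/ʃ/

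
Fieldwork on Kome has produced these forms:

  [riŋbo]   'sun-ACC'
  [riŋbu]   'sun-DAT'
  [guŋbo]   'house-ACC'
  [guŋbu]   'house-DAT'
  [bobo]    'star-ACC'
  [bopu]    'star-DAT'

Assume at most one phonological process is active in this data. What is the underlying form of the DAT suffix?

The DAT morpheme has two allomorphs, [-bu] and [-pu].
The ACC suffix, which begins with [b], is invariant after every stem; so [b] is not altered by any rule here.
The DAT suffix is therefore /-pu/ underlyingly, with post-nasal voicing: voiceless stops become voiced after a nasal.

/-pu/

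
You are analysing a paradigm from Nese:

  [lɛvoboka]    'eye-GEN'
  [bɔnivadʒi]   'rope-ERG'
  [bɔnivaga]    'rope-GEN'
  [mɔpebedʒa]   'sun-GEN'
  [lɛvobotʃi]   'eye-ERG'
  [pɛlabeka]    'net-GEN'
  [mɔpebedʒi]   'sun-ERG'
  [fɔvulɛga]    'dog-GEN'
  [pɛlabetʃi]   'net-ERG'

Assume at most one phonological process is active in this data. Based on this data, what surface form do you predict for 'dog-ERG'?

'rope' shows [g] ~ [dʒ] at the end of the stem ([bɔnivaga] vs [bɔnivadʒi]).
If /dʒ/ were underlying and a rule turned it into [g] before the GEN suffix, 'sun' would also alternate; but it has [dʒ] in both [mɔpebedʒa] and [mɔpebedʒi].
Therefore /g/ is basic and [dʒ] is derived by palatalization before a front vowel (/k/ and /g/ become palato-alveolar [tʃ] and [dʒ] before a front vowel).
The one attested form of 'dog', [fɔvulɛga], shows underlying /fɔvulɛg/. Applying the same rule before a front vowel gives [fɔvulɛdʒi].

[fɔvulɛdʒi]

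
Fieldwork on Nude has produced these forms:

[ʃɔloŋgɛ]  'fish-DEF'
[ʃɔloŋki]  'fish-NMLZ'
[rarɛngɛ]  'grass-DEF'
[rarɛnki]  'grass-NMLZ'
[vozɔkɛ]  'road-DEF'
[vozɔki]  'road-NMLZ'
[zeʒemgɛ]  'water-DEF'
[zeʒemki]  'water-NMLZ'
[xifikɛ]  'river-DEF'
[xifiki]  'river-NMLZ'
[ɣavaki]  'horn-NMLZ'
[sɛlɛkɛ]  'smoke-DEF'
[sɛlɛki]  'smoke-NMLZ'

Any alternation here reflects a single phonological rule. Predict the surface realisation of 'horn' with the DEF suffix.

[ɣavakɛ]

The DEF morpheme has two allomorphs, [-gɛ] and [-kɛ].
By contrast the NMLZ suffix keeps its initial [k] throughout — that segment must be underlying.
So the underlying form is /-gɛ/, and voiced stops become voiceless after a vowel.
After 'horn', which ends in a vowel, the suffix surfaces as [-kɛ], giving [ɣavakɛ].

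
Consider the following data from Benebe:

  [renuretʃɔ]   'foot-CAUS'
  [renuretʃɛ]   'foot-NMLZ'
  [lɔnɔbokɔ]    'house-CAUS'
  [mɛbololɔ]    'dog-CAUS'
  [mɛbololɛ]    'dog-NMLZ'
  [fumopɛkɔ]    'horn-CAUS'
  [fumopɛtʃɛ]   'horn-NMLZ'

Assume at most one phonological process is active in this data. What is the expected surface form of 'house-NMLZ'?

[lɔnɔbotʃɛ]

The root 'horn' surfaces as [fumopɛkɔ] and [fumopɛtʃɛ], with a stem-final [k] ~ [tʃ] alternation.
If /tʃ/ were underlying and a rule turned it into [k] before the CAUS suffix, 'foot' would also alternate; but it has [tʃ] in both [renuretʃɔ] and [renuretʃɛ].
Therefore /k/ is basic and [tʃ] is derived by palatalization before a front vowel (/k/ becomes palato-alveolar [tʃ] before a front vowel).
The one attested form of 'house', [lɔnɔbokɔ], shows underlying /lɔnɔbok/. Applying the same rule before a front vowel gives [lɔnɔbotʃɛ].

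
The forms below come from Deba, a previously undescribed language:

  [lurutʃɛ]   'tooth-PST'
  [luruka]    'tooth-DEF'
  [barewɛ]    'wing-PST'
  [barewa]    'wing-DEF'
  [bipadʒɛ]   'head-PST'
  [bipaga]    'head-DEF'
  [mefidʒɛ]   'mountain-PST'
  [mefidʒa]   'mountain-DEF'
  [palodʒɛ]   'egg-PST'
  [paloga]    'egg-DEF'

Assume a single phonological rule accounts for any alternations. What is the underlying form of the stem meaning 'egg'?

/palog/

The root 'egg' surfaces as [palodʒɛ] and [paloga], with a stem-final [dʒ] ~ [g] alternation.
Compare 'mountain', with invariant [dʒ] in [mefidʒɛ] and [mefidʒa]: an analysis with underlying /dʒ/ and a rule producing [g] before the DEF suffix would wrongly predict alternation here too.
The alternation reflects palatalization before a front vowel: /k/ and /g/ become palato-alveolar [tʃ] and [dʒ] before a front vowel. /g/ is underlying.
Hence 'egg' is /palog/ underlyingly.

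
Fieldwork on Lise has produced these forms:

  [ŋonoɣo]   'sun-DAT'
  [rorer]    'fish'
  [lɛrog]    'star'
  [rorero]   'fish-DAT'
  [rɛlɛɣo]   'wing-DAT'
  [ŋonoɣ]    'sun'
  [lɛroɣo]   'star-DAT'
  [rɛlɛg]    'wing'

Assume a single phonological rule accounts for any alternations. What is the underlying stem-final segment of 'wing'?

In [rɛlɛɣo] and [rɛlɛg] the final segment of 'wing' alternates: [ɣ] ~ [g].
But 'sun' keeps [ɣ] in both environments ([ŋonoɣo], [ŋonoɣ]), so there is no rule changing /ɣ/ to [g] in isolation.
So /g/ is underlying, and a rule of intervocalic spirantization — voiced stops become fricatives between vowels — gives [ɣ].

/g/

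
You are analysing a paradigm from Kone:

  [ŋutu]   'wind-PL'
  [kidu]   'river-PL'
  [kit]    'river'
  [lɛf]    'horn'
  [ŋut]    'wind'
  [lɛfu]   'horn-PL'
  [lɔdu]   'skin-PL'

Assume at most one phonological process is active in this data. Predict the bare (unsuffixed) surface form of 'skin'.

[lɔt]

The stem for 'river' ends in [d] in [kidu] but [t] in [kit].
But 'wind' keeps [t] in both environments ([ŋutu], [ŋut]), so there is no rule changing /t/ to [d] before the PL suffix.
Therefore /d/ is basic and [t] is derived by word-final obstruent devoicing (voiced obstruents become voiceless word-finally).
The one attested form of 'skin', [lɔdu], shows underlying /lɔd/. Applying the same rule word-finally gives [lɔt].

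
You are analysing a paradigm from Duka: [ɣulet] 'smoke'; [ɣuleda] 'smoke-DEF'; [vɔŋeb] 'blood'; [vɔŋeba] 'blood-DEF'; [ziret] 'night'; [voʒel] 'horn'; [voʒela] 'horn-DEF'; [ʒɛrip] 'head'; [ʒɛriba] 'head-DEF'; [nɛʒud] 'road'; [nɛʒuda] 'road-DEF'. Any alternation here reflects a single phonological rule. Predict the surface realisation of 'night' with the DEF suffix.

[zireda]

The root 'smoke' surfaces as [ɣulet] and [ɣuleda], with a stem-final [t] ~ [d] alternation.
Compare 'road', with invariant [d] in [nɛʒud] and [nɛʒuda]: an analysis with underlying /d/ and a rule producing [t] in isolation would wrongly predict alternation here too.
Therefore /t/ is basic and [d] is derived by intervocalic voicing (voiceless stops become voiced between vowels).
The one attested form of 'night', [ziret], shows underlying /ziret/. Applying the same rule between vowels gives [zireda].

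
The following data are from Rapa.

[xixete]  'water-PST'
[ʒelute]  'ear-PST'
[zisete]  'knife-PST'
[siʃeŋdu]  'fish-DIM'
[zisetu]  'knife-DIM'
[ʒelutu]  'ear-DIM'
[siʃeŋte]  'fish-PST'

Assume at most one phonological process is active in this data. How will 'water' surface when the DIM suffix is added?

[xixetu]

The DIM suffix surfaces as [-du] and [-tu], depending on the final segment of the stem.
The PST suffix, which begins with [t], is invariant after every stem; so [t] is not altered by any rule here.
So the underlying form is /-du/, and voiced stops become voiceless after a vowel.
After 'water', which ends in a vowel, the suffix surfaces as [-tu], giving [xixetu].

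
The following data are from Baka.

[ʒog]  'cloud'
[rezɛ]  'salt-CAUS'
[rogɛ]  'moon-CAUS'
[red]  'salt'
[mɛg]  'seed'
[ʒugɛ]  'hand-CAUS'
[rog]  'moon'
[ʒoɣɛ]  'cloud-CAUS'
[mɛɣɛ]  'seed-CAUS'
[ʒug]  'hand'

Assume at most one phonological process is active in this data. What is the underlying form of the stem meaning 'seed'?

The stem for 'seed' ends in [ɣ] in [mɛɣɛ] but [g] in [mɛg].
Compare 'moon', with invariant [g] in [rogɛ] and [rog]: an analysis with underlying /g/ and a rule producing [ɣ] before the CAUS suffix would wrongly predict alternation here too.
Therefore /ɣ/ is basic and [g] is derived by word-final hardening (voiced fricatives become stops word-finally).
The underlying form of 'seed' is therefore /mɛɣ/.

/mɛɣ/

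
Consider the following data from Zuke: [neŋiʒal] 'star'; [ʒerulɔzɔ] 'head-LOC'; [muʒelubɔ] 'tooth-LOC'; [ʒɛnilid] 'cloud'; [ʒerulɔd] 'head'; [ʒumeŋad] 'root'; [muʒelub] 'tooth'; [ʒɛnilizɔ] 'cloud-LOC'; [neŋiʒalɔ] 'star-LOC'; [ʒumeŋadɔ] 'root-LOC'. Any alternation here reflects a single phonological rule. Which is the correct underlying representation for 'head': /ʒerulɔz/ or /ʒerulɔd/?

In [ʒerulɔzɔ] and [ʒerulɔd] the final segment of 'head' alternates: [z] ~ [d].
But 'root' keeps [d] in both environments ([ʒumeŋadɔ], [ʒumeŋad]), so there is no rule changing /d/ to [z] before the LOC suffix.
Therefore /z/ is basic and [d] is derived by word-final hardening (voiced fricatives become stops word-finally).

/ʒerulɔz/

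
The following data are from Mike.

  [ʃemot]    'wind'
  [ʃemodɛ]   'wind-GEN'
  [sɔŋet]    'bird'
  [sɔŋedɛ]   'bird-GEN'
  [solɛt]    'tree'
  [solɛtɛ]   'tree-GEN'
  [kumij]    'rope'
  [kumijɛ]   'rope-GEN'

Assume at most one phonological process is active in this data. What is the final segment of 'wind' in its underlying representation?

The stem for 'wind' ends in [t] in [ʃemot] but [d] in [ʃemodɛ].
Compare 'tree', with invariant [t] in [solɛt] and [solɛtɛ]: an analysis with underlying /t/ and a rule producing [d] before the GEN suffix would wrongly predict alternation here too.
The underlying segment must be /d/; voiced obstruents become voiceless word-finally, yielding [t] there.

/d/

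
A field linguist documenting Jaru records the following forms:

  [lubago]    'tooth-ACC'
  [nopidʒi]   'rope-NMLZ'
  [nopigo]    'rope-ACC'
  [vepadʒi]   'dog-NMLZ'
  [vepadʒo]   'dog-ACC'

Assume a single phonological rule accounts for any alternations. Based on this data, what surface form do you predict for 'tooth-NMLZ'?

[lubadʒi]

The root 'rope' surfaces as [nopidʒi] and [nopigo], with a stem-final [dʒ] ~ [g] alternation.
The stem 'dog' ([vepadʒi], [vepadʒo]) shows [dʒ] unchanged in both environments, so [dʒ] cannot be basic with [g] derived before the ACC suffix.
The underlying segment must be /g/; /g/ becomes palato-alveolar [dʒ] before a front vowel, yielding [dʒ] there.
From [lubago] the stem 'tooth' is /lubag/; before a front vowel this yields [lubadʒi].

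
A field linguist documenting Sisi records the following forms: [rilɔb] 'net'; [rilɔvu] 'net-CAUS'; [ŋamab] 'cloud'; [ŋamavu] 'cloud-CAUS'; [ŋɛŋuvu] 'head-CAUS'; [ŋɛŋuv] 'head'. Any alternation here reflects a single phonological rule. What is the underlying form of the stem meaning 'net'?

The root 'net' surfaces as [rilɔvu] and [rilɔb], with a stem-final [v] ~ [b] alternation.
Compare 'head', with invariant [v] in [ŋɛŋuvu] and [ŋɛŋuv]: an analysis with underlying /v/ and a rule producing [b] in isolation would wrongly predict alternation here too.
The alternation reflects intervocalic spirantization: voiced stops become fricatives between vowels. /b/ is underlying.
Hence 'net' is /rilɔb/ underlyingly.

/rilɔb/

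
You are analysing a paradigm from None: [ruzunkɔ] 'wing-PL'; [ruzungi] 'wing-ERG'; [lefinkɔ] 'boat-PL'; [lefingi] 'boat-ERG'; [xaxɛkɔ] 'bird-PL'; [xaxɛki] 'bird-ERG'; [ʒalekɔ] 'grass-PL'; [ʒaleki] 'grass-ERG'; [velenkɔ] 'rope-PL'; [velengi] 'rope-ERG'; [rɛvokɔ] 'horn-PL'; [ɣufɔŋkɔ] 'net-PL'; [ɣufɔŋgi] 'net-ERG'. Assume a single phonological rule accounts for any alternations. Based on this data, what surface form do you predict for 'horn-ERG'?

[rɛvoki]

The ERG suffix surfaces as [-gi] and [-ki], depending on the final segment of the stem.
The PL suffix, which begins with [k], is invariant after every stem; so [k] is not altered by any rule here.
So the underlying form is /-gi/, and voiced stops become voiceless after a vowel.
After 'horn', which ends in a vowel, the suffix surfaces as [-ki], giving [rɛvoki].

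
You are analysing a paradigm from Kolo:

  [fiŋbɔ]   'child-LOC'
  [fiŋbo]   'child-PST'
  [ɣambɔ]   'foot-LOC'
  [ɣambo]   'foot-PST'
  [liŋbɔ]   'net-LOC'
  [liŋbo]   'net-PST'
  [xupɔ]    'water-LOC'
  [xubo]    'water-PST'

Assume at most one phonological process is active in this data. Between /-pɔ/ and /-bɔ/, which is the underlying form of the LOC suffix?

The LOC suffix surfaces as [-bɔ] and [-pɔ], depending on the final segment of the stem.
The PST suffix, which begins with [b], is invariant after every stem; so [b] is not altered by any rule here.
So the underlying form is /-pɔ/, and voiceless stops become voiced after a nasal.

/-pɔ/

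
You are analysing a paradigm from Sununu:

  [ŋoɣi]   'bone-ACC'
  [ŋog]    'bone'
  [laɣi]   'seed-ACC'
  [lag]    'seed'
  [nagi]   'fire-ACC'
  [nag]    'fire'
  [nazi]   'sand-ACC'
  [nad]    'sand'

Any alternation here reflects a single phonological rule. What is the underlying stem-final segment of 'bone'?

In [ŋoɣi] and [ŋog] the final segment of 'bone' alternates: [ɣ] ~ [g].
Compare 'fire', with invariant [g] in [nagi] and [nag]: an analysis with underlying /g/ and a rule producing [ɣ] before the ACC suffix would wrongly predict alternation here too.
Therefore /ɣ/ is basic and [g] is derived by word-final hardening (voiced fricatives become stops word-finally).

/ɣ/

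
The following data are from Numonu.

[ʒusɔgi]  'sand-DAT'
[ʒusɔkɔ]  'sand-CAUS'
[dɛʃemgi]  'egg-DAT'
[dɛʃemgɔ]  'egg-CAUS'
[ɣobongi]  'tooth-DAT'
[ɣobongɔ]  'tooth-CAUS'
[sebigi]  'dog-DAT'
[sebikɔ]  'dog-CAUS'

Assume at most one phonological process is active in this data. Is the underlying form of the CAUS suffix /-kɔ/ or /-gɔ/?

/-kɔ/

The CAUS suffix surfaces as [-gɔ] and [-kɔ], depending on the final segment of the stem.
By contrast the DAT suffix keeps its initial [g] throughout — that segment must be underlying.
The CAUS suffix is therefore /-kɔ/ underlyingly, with post-nasal voicing: voiceless stops become voiced after a nasal.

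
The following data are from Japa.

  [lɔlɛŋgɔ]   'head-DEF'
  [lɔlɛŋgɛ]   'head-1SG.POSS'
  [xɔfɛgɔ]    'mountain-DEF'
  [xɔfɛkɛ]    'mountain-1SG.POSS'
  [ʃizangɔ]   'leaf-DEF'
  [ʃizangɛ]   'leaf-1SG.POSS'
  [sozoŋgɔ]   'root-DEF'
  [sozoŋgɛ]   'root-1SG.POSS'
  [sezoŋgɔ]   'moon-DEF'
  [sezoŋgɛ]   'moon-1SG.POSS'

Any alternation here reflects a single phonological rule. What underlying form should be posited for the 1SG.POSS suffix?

The 1SG.POSS suffix surfaces as [-gɛ] and [-kɛ], depending on the final segment of the stem.
The DEF suffix, which begins with [g], is invariant after every stem; so [g] is not altered by any rule here.
The 1SG.POSS suffix is therefore /-kɛ/ underlyingly, with post-nasal voicing: voiceless stops become voiced after a nasal.

/-kɛ/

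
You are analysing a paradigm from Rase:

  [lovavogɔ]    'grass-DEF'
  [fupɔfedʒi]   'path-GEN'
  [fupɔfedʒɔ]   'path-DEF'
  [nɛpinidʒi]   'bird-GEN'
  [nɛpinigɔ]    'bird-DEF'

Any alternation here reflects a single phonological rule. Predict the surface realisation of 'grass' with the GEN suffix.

The stem for 'bird' ends in [dʒ] in [nɛpinidʒi] but [g] in [nɛpinigɔ].
If /dʒ/ were underlying and a rule turned it into [g] before the DEF suffix, 'path' would also alternate; but it has [dʒ] in both [fupɔfedʒi] and [fupɔfedʒɔ].
The alternation reflects palatalization before a front vowel: /g/ becomes palato-alveolar [dʒ] before a front vowel. /g/ is underlying.
From [lovavogɔ] the stem 'grass' is /lovavog/; before a front vowel this yields [lovavodʒi].

[lovavodʒi]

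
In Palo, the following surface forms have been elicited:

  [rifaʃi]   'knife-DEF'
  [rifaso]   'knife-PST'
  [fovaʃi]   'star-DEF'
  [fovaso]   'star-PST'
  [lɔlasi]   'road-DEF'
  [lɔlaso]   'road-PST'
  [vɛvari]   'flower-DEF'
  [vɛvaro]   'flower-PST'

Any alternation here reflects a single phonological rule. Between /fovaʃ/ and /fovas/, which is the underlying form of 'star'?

The stem for 'star' ends in [ʃ] in [fovaʃi] but [s] in [fovaso].
But 'road' keeps [s] in both environments ([lɔlasi], [lɔlaso]), so there is no rule changing /s/ to [ʃ] before the DEF suffix.
Therefore /ʃ/ is basic and [s] is derived by depalatalization (palato-alveolar /ʃ/ becomes [s] when no front vowel follows).

/fovaʃ/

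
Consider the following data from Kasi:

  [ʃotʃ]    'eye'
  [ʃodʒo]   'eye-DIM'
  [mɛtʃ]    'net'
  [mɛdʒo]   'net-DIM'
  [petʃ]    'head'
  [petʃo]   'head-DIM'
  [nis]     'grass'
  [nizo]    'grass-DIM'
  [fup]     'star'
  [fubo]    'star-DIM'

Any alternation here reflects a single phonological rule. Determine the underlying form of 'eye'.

The stem for 'eye' ends in [tʃ] in [ʃotʃ] but [dʒ] in [ʃodʒo].
Compare 'head', with invariant [tʃ] in [petʃ] and [petʃo]: an analysis with underlying /tʃ/ and a rule producing [dʒ] before the DIM suffix would wrongly predict alternation here too.
The underlying segment must be /dʒ/; voiced obstruents become voiceless word-finally, yielding [tʃ] there.

/ʃodʒ/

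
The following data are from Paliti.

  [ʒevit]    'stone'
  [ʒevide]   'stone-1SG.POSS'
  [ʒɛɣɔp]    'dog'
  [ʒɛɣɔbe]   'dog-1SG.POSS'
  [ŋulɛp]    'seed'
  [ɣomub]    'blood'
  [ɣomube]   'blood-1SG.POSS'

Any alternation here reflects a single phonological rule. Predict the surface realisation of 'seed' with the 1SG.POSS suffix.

[ŋulɛbe]

'dog' shows [p] ~ [b] at the end of the stem ([ʒɛɣɔp] vs [ʒɛɣɔbe]).
Compare 'blood', with invariant [b] in [ɣomub] and [ɣomube]: an analysis with underlying /b/ and a rule producing [p] in isolation would wrongly predict alternation here too.
The alternation reflects intervocalic voicing: voiceless stops become voiced between vowels. /p/ is underlying.
The one attested form of 'seed', [ŋulɛp], shows underlying /ŋulɛp/. Applying the same rule between vowels gives [ŋulɛbe].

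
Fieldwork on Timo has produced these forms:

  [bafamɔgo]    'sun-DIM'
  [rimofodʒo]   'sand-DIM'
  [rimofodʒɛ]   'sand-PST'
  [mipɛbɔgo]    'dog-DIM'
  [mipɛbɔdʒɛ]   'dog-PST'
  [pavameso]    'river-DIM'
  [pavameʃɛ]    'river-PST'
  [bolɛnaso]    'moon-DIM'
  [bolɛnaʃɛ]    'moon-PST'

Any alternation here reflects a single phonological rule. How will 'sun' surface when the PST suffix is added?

'dog' shows [g] ~ [dʒ] at the end of the stem ([mipɛbɔgo] vs [mipɛbɔdʒɛ]).
If /dʒ/ were underlying and a rule turned it into [g] before the DIM suffix, 'sand' would also alternate; but it has [dʒ] in both [rimofodʒo] and [rimofodʒɛ].
The alternation reflects palatalization before a front vowel: /g/ and /s/ become palato-alveolar [dʒ] and [ʃ] before a front vowel. /g/ is underlying.
The one attested form of 'sun', [bafamɔgo], shows underlying /bafamɔg/. Applying the same rule before a front vowel gives [bafamɔdʒɛ].

[bafamɔdʒɛ]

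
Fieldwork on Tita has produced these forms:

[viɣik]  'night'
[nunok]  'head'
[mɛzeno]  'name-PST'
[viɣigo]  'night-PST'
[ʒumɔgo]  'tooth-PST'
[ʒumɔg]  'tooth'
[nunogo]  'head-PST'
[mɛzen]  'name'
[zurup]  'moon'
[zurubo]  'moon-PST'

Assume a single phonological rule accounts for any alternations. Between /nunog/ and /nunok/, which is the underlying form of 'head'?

'head' shows [g] ~ [k] at the end of the stem ([nunogo] vs [nunok]).
If /g/ were underlying and a rule turned it into [k] in isolation, 'tooth' would also alternate; but it has [g] in both [ʒumɔgo] and [ʒumɔg].
The underlying segment must be /k/; voiceless stops become voiced between vowels, yielding [g] there.

/nunok/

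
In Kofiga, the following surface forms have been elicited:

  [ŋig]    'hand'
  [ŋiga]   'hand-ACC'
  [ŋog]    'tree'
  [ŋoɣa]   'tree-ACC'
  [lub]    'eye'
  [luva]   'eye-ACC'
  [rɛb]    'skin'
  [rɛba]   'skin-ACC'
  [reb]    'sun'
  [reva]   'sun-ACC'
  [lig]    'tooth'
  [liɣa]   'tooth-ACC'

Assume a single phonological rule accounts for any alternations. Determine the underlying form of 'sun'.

The stem for 'sun' ends in [b] in [reb] but [v] in [reva].
But 'skin' keeps [b] in both environments ([rɛb], [rɛba]), so there is no rule changing /b/ to [v] before the ACC suffix.
The alternation reflects word-final hardening: voiced fricatives become stops word-finally. /v/ is underlying.
The underlying form of 'sun' is therefore /rev/.

/rev/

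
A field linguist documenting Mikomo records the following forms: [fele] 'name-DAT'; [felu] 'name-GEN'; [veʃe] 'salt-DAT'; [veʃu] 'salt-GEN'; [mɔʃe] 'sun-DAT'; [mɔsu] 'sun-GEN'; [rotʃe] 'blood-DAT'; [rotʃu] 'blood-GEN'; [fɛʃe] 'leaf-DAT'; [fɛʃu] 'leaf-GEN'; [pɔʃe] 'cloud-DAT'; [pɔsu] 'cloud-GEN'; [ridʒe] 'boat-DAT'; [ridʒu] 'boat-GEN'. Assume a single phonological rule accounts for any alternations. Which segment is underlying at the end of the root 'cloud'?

/s/

'cloud' shows [ʃ] ~ [s] at the end of the stem ([pɔʃe] vs [pɔsu]).
But 'leaf' keeps [ʃ] in both environments ([fɛʃe], [fɛʃu]), so there is no rule changing /ʃ/ to [s] before the GEN suffix.
The underlying segment must be /s/; /s/ becomes palato-alveolar [ʃ] before a front vowel, yielding [ʃ] there.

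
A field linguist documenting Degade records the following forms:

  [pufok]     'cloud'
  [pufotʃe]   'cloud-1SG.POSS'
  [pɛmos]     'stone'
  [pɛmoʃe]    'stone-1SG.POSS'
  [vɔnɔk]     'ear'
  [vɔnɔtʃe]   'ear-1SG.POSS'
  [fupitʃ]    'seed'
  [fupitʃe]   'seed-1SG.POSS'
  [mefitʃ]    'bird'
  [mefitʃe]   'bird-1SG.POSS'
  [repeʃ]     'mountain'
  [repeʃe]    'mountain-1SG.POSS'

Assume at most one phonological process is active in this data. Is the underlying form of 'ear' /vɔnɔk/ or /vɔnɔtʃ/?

/vɔnɔk/

The stem for 'ear' ends in [k] in [vɔnɔk] but [tʃ] in [vɔnɔtʃe].
If /tʃ/ were underlying and a rule turned it into [k] in isolation, 'bird' would also alternate; but it has [tʃ] in both [mefitʃ] and [mefitʃe].
So /k/ is underlying, and a rule of palatalization before a front vowel — /k/ and /s/ become palato-alveolar [tʃ] and [ʃ] before a front vowel — gives [tʃ].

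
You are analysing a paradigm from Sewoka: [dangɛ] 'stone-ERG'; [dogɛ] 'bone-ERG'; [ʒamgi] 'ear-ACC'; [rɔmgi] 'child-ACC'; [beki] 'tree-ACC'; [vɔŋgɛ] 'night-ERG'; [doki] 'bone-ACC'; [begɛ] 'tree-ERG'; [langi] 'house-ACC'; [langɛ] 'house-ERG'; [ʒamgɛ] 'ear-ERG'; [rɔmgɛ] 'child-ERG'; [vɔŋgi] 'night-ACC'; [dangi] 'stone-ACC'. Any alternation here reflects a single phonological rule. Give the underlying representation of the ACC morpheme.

/-ki/

The ACC morpheme has two allomorphs, [-gi] and [-ki].
By contrast the ERG suffix keeps its initial [g] throughout — that segment must be underlying.
The ACC suffix is therefore /-ki/ underlyingly, with post-nasal voicing: voiceless stops become voiced after a nasal.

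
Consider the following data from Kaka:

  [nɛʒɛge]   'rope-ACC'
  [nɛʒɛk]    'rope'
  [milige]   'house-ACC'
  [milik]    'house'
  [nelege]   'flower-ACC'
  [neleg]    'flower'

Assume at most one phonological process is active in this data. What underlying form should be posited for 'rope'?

/nɛʒɛk/

'rope' shows [g] ~ [k] at the end of the stem ([nɛʒɛge] vs [nɛʒɛk]).
But 'flower' keeps [g] in both environments ([nelege], [neleg]), so there is no rule changing /g/ to [k] in isolation.
Therefore /k/ is basic and [g] is derived by intervocalic voicing (voiceless stops become voiced between vowels).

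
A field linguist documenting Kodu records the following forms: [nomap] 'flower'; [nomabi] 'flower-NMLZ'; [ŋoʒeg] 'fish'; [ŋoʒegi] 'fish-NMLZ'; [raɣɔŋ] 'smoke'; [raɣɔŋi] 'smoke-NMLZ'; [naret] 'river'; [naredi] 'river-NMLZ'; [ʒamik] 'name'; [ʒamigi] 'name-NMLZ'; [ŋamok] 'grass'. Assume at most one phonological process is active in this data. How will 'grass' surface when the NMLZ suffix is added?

[ŋamogi]

The stem for 'name' ends in [k] in [ʒamik] but [g] in [ʒamigi].
But 'fish' keeps [g] in both environments ([ŋoʒeg], [ŋoʒegi]), so there is no rule changing /g/ to [k] in isolation.
The alternation reflects intervocalic voicing: voiceless stops become voiced between vowels. /k/ is underlying.
From [ŋamok] the stem 'grass' is /ŋamok/; between vowels this yields [ŋamogi].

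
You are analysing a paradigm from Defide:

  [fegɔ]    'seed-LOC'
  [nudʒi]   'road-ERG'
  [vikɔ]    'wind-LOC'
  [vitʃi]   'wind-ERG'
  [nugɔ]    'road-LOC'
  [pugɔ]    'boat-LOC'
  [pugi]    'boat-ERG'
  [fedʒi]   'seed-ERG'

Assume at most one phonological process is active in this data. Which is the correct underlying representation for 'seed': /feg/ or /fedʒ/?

/fedʒ/

The root 'seed' surfaces as [fegɔ] and [fedʒi], with a stem-final [g] ~ [dʒ] alternation.
Compare 'boat', with invariant [g] in [pugɔ] and [pugi]: an analysis with underlying /g/ and a rule producing [dʒ] before the ERG suffix would wrongly predict alternation here too.
The underlying segment must be /dʒ/; palato-alveolar /tʃ/ and /dʒ/ become [k] and [g] when no front vowel follows, yielding [g] there.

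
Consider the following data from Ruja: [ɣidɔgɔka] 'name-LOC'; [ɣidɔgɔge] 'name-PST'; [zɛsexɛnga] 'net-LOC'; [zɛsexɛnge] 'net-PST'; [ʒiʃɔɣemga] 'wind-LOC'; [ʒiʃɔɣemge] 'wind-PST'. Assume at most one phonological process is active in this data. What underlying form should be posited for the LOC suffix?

/-ka/

The LOC morpheme has two allomorphs, [-ga] and [-ka].
By contrast the PST suffix keeps its initial [g] throughout — that segment must be underlying.
So the underlying form is /-ka/, and voiceless stops become voiced after a nasal.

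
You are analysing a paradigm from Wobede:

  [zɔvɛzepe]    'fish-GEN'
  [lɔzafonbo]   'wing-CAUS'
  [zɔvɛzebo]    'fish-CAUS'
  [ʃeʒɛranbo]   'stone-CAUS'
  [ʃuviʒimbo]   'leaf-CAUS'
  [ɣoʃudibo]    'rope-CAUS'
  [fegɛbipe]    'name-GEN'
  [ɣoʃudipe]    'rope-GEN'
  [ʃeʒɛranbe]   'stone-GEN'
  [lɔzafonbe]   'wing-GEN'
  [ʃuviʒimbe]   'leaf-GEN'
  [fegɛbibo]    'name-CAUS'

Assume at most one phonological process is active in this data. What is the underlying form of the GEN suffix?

The GEN morpheme has two allomorphs, [-be] and [-pe].
By contrast the CAUS suffix keeps its initial [b] throughout — that segment must be underlying.
So the underlying form is /-pe/, and voiceless stops become voiced after a nasal.

/-pe/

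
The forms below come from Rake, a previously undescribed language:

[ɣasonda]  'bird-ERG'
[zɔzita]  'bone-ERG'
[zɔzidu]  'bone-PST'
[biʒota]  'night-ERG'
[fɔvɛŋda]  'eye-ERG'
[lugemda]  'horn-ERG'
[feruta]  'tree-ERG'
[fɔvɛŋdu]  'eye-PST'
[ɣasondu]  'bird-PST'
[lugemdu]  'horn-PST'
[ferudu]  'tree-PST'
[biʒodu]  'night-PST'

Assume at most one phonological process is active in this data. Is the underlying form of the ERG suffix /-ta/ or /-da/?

The ERG suffix surfaces as [-da] and [-ta], depending on the final segment of the stem.
The PST suffix, which begins with [d], is invariant after every stem; so [d] is not altered by any rule here.
So the underlying form is /-ta/, and voiceless stops become voiced after a nasal.

/-ta/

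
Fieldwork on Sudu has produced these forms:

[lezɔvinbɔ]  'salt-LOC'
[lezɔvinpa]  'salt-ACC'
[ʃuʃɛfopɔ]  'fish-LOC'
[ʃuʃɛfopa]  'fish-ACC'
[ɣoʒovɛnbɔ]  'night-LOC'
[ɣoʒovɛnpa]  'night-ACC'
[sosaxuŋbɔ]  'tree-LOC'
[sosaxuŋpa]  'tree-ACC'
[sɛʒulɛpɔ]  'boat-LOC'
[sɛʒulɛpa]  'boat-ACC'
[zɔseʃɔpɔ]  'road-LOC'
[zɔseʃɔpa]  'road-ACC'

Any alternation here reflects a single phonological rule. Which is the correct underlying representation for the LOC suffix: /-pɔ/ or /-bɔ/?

The LOC morpheme has two allomorphs, [-bɔ] and [-pɔ].
The ACC suffix, which begins with [p], is invariant after every stem; so [p] is not altered by any rule here.
The LOC suffix is therefore /-bɔ/ underlyingly, with post-vocalic devoicing: voiced stops become voiceless after a vowel.

/-bɔ/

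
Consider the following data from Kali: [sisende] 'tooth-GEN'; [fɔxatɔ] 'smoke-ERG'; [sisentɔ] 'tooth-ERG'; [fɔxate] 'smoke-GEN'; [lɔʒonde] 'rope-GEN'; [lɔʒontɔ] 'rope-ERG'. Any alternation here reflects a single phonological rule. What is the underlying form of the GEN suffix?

The GEN morpheme has two allomorphs, [-de] and [-te].
The ERG suffix, which begins with [t], is invariant after every stem; so [t] is not altered by any rule here.
The GEN suffix is therefore /-de/ underlyingly, with post-vocalic devoicing: voiced stops become voiceless after a vowel.

/-de/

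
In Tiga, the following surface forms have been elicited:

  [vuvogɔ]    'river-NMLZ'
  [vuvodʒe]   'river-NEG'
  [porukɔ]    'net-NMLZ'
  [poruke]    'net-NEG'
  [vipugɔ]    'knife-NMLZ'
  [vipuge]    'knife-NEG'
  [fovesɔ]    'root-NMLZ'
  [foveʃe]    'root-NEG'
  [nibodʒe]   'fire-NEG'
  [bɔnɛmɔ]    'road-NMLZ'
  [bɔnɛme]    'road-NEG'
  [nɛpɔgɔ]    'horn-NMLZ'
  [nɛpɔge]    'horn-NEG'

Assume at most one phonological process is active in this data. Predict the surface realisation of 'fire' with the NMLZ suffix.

The stem for 'river' ends in [g] in [vuvogɔ] but [dʒ] in [vuvodʒe].
Compare 'horn', with invariant [g] in [nɛpɔgɔ] and [nɛpɔge]: an analysis with underlying /g/ and a rule producing [dʒ] before the NEG suffix would wrongly predict alternation here too.
The alternation reflects depalatalization: palato-alveolar /dʒ/ and /ʃ/ become [g] and [s] when no front vowel follows. /dʒ/ is underlying.
From [nibodʒe] the stem 'fire' is /nibodʒ/; when no front vowel follows this yields [nibogɔ].

[nibogɔ]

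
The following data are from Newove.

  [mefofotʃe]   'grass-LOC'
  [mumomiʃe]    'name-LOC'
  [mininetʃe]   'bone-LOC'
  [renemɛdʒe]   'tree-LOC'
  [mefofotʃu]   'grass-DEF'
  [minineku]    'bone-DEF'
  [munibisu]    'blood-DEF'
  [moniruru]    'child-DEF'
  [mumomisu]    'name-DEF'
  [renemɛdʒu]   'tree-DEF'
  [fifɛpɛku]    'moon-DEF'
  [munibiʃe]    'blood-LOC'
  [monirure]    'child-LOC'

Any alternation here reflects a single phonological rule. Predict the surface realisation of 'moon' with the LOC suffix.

[fifɛpɛtʃe]

'bone' shows [k] ~ [tʃ] at the end of the stem ([minineku] vs [mininetʃe]).
But 'grass' keeps [tʃ] in both environments ([mefofotʃu], [mefofotʃe]), so there is no rule changing /tʃ/ to [k] before the DEF suffix.
So /k/ is underlying, and a rule of palatalization before a front vowel — /k/ and /s/ become palato-alveolar [tʃ] and [ʃ] before a front vowel — gives [tʃ].
The one attested form of 'moon', [fifɛpɛku], shows underlying /fifɛpɛk/. Applying the same rule before a front vowel gives [fifɛpɛtʃe].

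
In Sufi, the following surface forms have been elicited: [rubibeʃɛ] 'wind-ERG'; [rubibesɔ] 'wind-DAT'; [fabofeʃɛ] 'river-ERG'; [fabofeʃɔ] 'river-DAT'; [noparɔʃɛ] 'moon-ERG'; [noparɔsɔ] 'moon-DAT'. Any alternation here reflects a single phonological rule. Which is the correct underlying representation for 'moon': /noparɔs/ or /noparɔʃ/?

/noparɔs/

The stem for 'moon' ends in [ʃ] in [noparɔʃɛ] but [s] in [noparɔsɔ].
Compare 'river', with invariant [ʃ] in [fabofeʃɛ] and [fabofeʃɔ]: an analysis with underlying /ʃ/ and a rule producing [s] before the DAT suffix would wrongly predict alternation here too.
The alternation reflects palatalization before a front vowel: /s/ becomes palato-alveolar [ʃ] before a front vowel. /s/ is underlying.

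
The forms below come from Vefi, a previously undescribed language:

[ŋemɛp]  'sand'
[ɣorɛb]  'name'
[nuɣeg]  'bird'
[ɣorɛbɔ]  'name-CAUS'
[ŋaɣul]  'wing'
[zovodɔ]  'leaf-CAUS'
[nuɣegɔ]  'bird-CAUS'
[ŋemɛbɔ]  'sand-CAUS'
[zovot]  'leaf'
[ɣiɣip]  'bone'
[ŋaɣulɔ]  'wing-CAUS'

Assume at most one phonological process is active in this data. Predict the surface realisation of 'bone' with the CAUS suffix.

The stem for 'sand' ends in [p] in [ŋemɛp] but [b] in [ŋemɛbɔ].
If /b/ were underlying and a rule turned it into [p] in isolation, 'name' would also alternate; but it has [b] in both [ɣorɛb] and [ɣorɛbɔ].
So /p/ is underlying, and a rule of intervocalic voicing — voiceless stops become voiced between vowels — gives [b].
The one attested form of 'bone', [ɣiɣip], shows underlying /ɣiɣip/. Applying the same rule between vowels gives [ɣiɣibɔ].

[ɣiɣibɔ]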